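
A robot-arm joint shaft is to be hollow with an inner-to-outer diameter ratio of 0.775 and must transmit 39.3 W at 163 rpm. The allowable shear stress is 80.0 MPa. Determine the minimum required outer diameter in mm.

6.12 mm

ω = 2π·163/60 = 17.07 rad/s, so T = P/ω = 39.3 / 17.07 = 2.302 N·m.
For a hollow shaft with d_i/d_o = 0.775: τ_max = 16T/(π d_o³ (1−k⁴)), so d_o = [16T/(π τ_allow (1−k⁴))]^(1/3) = [16·2.302/(π·8.00×10^7·0.6392)]^(1/3) = 0.006121 m.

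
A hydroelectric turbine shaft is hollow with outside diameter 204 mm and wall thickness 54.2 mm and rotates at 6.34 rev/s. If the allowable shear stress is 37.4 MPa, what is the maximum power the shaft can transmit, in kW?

2360 kW

J = π(d_o⁴ − d_i⁴)/32 = π(0.204⁴ − 0.0956⁴)/32 = 1.618×10^-4 m⁴.
T_max = τ_allow·J/r = 3.74×10^7 × 1.618×10^-4 / 0.102 = 59340 N·m.
ω = 2π·6.34 = 39.84 rad/s, so P_max = T_max·ω = 2.364×10^6 W.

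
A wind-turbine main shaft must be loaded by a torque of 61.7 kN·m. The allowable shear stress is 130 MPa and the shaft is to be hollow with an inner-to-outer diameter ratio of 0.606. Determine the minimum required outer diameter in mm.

141 mm

For a hollow shaft with d_i/d_o = 0.606: τ_max = 16T/(π d_o³ (1−k⁴)), so d_o = [16T/(π τ_allow (1−k⁴))]^(1/3) = [16·61700/(π·1.30×10^8·0.8651)]^(1/3) = 0.1408 m.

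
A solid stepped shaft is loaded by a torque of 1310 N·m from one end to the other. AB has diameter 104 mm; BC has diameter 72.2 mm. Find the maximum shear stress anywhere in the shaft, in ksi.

Under the same torque, τ_max = 16T/(πd³) is largest where d is smallest — segment BC (d = 72.2 mm).
τ_max = 16·1310/(π·(0.0722)³) = 1.773×10^7 Pa.

2.57 ksi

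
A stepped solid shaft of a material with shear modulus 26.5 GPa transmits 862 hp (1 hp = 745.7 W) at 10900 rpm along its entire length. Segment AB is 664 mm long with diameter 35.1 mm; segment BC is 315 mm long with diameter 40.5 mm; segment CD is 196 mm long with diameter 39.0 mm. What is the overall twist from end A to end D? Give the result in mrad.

138 mrad

ω = 2π·10900/60 = 1141 rad/s, so T = P/ω = 862×745.7 / 1141 = 563.1 N·m.
J_AB = π(0.0351)⁴/32 = 1.49×10^-7 m⁴; J_BC = π(0.0405)⁴/32 = 2.64×10^-7 m⁴; J_CD = π(0.0390)⁴/32 = 2.27×10^-7 m⁴.
θ = (T/G)·Σ L_i/J_i = (563.1/26.5×10⁹)·(0.664/1.49×10^-7 + 0.315/2.64×10^-7 + 0.196/2.27×10^-7) = 0.1384 rad.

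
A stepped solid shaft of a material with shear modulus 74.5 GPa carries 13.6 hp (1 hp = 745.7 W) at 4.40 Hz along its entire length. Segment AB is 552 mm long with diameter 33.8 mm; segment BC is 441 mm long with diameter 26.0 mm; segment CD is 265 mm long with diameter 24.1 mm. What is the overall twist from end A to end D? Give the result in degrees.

6.25°

ω = 2π·4.40 = 27.65 rad/s, so T = P/ω = 13.6×745.7 / 27.65 = 366.8 N·m.
J_AB = π(0.0338)⁴/32 = 1.28×10^-7 m⁴; J_BC = π(0.0260)⁴/32 = 4.49×10^-8 m⁴; J_CD = π(0.0241)⁴/32 = 3.31×10^-8 m⁴.
θ = (T/G)·Σ L_i/J_i = (366.8/74.5×10⁹)·(0.552/1.28×10^-7 + 0.441/4.49×10^-8 + 0.265/3.31×10^-8) = 0.1090 rad.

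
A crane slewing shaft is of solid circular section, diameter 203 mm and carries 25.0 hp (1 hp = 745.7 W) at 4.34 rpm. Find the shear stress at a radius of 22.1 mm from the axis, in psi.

ω = 2π·4.34/60 = 0.4545 rad/s, so T = P/ω = 25.0×745.7 / 0.4545 = 41020 N·m.
J = πd⁴/32 = π(0.203)⁴/32 = 1.667×10^-4 m⁴.
Shear stress varies linearly with radius: τ = T·r/J = 41020 × 0.0221 / 1.667×10^-4 = 5.437×10^6 Pa.

789 psi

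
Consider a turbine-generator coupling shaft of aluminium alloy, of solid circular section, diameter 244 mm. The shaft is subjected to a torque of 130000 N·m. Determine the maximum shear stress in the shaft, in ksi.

6.61 ksi

J = πd⁴/32 = π(0.244)⁴/32 = 3.480×10^-4 m⁴.
τ_max = T·r/J = 130000 × 0.122 / 3.480×10^-4 = 4.558×10^7 Pa.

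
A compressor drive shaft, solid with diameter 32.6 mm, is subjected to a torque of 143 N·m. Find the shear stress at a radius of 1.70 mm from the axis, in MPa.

2.19 MPa

J = πd⁴/32 = π(0.0326)⁴/32 = 1.109×10^-7 m⁴.
Shear stress varies linearly with radius: τ = T·r/J = 143.0 × 0.00170 / 1.109×10^-7 = 2.192×10^6 Pa.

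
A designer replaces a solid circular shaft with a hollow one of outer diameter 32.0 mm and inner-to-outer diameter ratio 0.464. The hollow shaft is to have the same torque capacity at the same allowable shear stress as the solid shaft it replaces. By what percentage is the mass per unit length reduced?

Equal τ_max and T ⇒ the solid shaft needs d_s³ = d_o³(1−k⁴), so d_s = 32.0·(1−0.464⁴)^(1/3) = 31.50 mm.
Area ratio A_h/A_s = d_o²(1−k²)/d_s² = (1−k²)/(1−k⁴)^(2/3) = 0.8099.
Mass saving = 1 − 0.8099 = 19.0 %.

19.0 %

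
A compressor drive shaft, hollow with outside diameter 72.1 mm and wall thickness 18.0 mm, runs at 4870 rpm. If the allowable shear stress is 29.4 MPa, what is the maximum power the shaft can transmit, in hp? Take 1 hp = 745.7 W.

1390 hp

J = π(d_o⁴ − d_i⁴)/32 = π(0.0721⁴ − 0.0361⁴)/32 = 2.486×10^-6 m⁴.
T_max = τ_allow·J/r = 2.94×10^7 × 2.486×10^-6 / 0.0360 = 2028 N·m.
ω = 2π·4870/60 = 510.0 rad/s, so P_max = T_max·ω = 1.034×10^6 W.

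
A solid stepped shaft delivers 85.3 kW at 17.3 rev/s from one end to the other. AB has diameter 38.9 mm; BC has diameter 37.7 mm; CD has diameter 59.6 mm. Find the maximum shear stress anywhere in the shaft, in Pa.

7.46e7 Pa

ω = 2π·17.3 = 108.7 rad/s, so T = P/ω = 85.3×10³ / 108.7 = 784.7 N·m.
Under the same torque, τ_max = 16T/(πd³) is largest where d is smallest — segment BC (d = 37.7 mm).
τ_max = 16·784.7/(π·(0.0377)³) = 7.459×10^7 Pa.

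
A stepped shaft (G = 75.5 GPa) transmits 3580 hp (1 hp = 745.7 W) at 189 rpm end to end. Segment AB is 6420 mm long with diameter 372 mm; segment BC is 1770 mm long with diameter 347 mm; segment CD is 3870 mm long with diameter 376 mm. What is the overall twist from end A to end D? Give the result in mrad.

ω = 2π·189/60 = 19.79 rad/s, so T = P/ω = 3580×745.7 / 19.79 = 134900 N·m.
J_AB = π(0.372)⁴/32 = 1.88×10^-3 m⁴; J_BC = π(0.347)⁴/32 = 1.42×10^-3 m⁴; J_CD = π(0.376)⁴/32 = 1.96×10^-3 m⁴.
θ = (T/G)·Σ L_i/J_i = (134900/75.5×10⁹)·(6.42/1.88×10^-3 + 1.77/1.42×10^-3 + 3.87/1.96×10^-3) = 0.01185 rad.

11.8 mrad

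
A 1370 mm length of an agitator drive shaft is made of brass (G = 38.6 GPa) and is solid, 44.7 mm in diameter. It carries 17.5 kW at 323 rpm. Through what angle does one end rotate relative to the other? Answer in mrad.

46.9 mrad

ω = 2π·323/60 = 33.82 rad/s, so T = P/ω = 17.5×10³ / 33.82 = 517.4 N·m.
J = πd⁴/32 = π(0.0447)⁴/32 = 3.919×10^-7 m⁴.
θ = T·L/(G·J) = 517.4 × 1.37 / (38.6×10⁹ × 3.919×10^-7) = 0.04685 rad.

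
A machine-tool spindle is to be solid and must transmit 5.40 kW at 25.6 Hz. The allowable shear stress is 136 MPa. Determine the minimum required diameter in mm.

ω = 2π·25.6 = 160.8 rad/s, so T = P/ω = 5.40×10³ / 160.8 = 33.57 N·m.
For a solid shaft τ_max = 16T/(πd³), so d = (16T/(π τ_allow))^(1/3) = (16·33.57/(π·1.36×10^8))^(1/3) = 0.01079 m.

10.8 mm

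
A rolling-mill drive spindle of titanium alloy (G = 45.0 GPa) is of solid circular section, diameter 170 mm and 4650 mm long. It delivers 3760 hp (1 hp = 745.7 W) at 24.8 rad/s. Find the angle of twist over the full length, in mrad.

142 mrad

ω = 24.8 rad/s, so T = P/ω = 3760×745.7 / 24.80 = 113100 N·m.
J = πd⁴/32 = π(0.170)⁴/32 = 8.200×10^-5 m⁴.
θ = T·L/(G·J) = 113100 × 4.65 / (45.0×10⁹ × 8.200×10^-5) = 0.1425 rad.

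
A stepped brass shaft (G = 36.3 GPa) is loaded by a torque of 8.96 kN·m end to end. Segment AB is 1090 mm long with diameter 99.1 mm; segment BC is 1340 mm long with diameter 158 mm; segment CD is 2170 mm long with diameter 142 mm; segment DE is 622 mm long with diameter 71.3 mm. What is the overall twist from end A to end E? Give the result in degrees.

6.17°

J_AB = π(0.0991)⁴/32 = 9.47×10^-6 m⁴; J_BC = π(0.158)⁴/32 = 6.12×10^-5 m⁴; J_CD = π(0.142)⁴/32 = 3.99×10^-5 m⁴; J_DE = π(0.0713)⁴/32 = 2.54×10^-6 m⁴.
θ = (T/G)·Σ L_i/J_i = (8960/36.3×10⁹)·(1.09/9.47×10^-6 + 1.34/6.12×10^-5 + 2.17/3.99×10^-5 + 0.622/2.54×10^-6) = 0.1077 rad.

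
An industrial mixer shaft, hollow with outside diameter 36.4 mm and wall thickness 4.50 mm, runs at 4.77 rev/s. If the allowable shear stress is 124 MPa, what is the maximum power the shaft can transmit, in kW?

J = π(d_o⁴ − d_i⁴)/32 = π(0.0364⁴ − 0.0274⁴)/32 = 1.170×10^-7 m⁴.
T_max = τ_allow·J/r = 1.24×10^8 × 1.170×10^-7 / 0.0182 = 797.2 N·m.
ω = 2π·4.77 = 29.97 rad/s, so P_max = T_max·ω = 2.389×10^4 W.

23.9 kW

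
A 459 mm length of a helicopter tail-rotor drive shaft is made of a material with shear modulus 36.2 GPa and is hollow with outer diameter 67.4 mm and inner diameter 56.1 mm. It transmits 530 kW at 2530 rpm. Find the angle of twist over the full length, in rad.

ω = 2π·2530/60 = 264.9 rad/s, so T = P/ω = 530×10³ / 264.9 = 2000 N·m.
J = π(d_o⁴ − d_i⁴)/32 = π(0.0674⁴ − 0.0561⁴)/32 = 1.054×10^-6 m⁴.
θ = T·L/(G·J) = 2000 × 0.459 / (36.2×10⁹ × 1.054×10^-6) = 0.02407 rad.

0.0241 rad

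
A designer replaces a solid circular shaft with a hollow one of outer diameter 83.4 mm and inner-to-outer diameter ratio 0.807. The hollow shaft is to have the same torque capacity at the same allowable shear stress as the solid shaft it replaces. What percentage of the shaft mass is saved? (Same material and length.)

Equal τ_max and T ⇒ the solid shaft needs d_s³ = d_o³(1−k⁴), so d_s = 83.4·(1−0.807⁴)^(1/3) = 69.39 mm.
Area ratio A_h/A_s = d_o²(1−k²)/d_s² = (1−k²)/(1−k⁴)^(2/3) = 0.5038.
Mass saving = 1 − 0.5038 = 49.6 %.

49.6 %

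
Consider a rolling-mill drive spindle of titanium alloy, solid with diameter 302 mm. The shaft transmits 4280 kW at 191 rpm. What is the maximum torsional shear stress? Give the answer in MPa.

39.6 MPa

ω = 2π·191/60 = 20.00 rad/s, so T = P/ω = 4280×10³ / 20.00 = 214000 N·m.
J = πd⁴/32 = π(0.302)⁴/32 = 8.166×10^-4 m⁴.
τ_max = T·r/J = 214000 × 0.151 / 8.166×10^-4 = 3.957×10^7 Pa.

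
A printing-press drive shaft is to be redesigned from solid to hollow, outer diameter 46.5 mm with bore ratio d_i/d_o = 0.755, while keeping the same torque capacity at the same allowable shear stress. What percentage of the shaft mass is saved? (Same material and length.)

44.1 %

Equal τ_max and T ⇒ the solid shaft needs d_s³ = d_o³(1−k⁴), so d_s = 46.5·(1−0.755⁴)^(1/3) = 40.79 mm.
Area ratio A_h/A_s = d_o²(1−k²)/d_s² = (1−k²)/(1−k⁴)^(2/3) = 0.5587.
Mass saving = 1 − 0.5587 = 44.1 %.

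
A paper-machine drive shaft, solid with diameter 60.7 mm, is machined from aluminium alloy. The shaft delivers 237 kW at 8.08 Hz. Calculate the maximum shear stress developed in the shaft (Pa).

ω = 2π·8.08 = 50.77 rad/s, so T = P/ω = 237×10³ / 50.77 = 4668 N·m.
J = πd⁴/32 = π(0.0607)⁴/32 = 1.333×10^-6 m⁴.
τ_max = T·r/J = 4668 × 0.0304 / 1.333×10^-6 = 1.063×10^8 Pa.

1.06e8 Pa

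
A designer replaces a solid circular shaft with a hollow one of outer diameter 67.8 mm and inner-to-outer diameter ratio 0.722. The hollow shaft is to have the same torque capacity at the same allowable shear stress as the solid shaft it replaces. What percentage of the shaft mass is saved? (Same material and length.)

40.9 %

Equal τ_max and T ⇒ the solid shaft needs d_s³ = d_o³(1−k⁴), so d_s = 67.8·(1−0.722⁴)^(1/3) = 61.00 mm.
Area ratio A_h/A_s = d_o²(1−k²)/d_s² = (1−k²)/(1−k⁴)^(2/3) = 0.5914.
Mass saving = 1 − 0.5914 = 40.9 %.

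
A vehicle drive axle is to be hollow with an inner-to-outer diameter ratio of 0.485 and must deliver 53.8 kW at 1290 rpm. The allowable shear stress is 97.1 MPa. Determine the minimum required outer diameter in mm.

28.1 mm

ω = 2π·1290/60 = 135.1 rad/s, so T = P/ω = 53.8×10³ / 135.1 = 398.3 N·m.
For a hollow shaft with d_i/d_o = 0.485: τ_max = 16T/(π d_o³ (1−k⁴)), so d_o = [16T/(π τ_allow (1−k⁴))]^(1/3) = [16·398.3/(π·9.71×10^7·0.9447)]^(1/3) = 0.02807 m.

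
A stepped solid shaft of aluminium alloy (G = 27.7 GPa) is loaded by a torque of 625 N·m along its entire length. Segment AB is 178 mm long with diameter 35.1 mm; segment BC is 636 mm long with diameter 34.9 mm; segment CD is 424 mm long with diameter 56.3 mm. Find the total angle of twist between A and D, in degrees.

7.75°

J_AB = π(0.0351)⁴/32 = 1.49×10^-7 m⁴; J_BC = π(0.0349)⁴/32 = 1.46×10^-7 m⁴; J_CD = π(0.0563)⁴/32 = 9.86×10^-7 m⁴.
θ = (T/G)·Σ L_i/J_i = (625.0/27.7×10⁹)·(0.178/1.49×10^-7 + 0.636/1.46×10^-7 + 0.424/9.86×10^-7) = 0.1352 rad.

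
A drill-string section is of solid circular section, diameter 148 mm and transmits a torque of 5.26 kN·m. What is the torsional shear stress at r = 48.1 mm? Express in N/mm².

5.37 N/mm²

J = πd⁴/32 = π(0.148)⁴/32 = 4.710×10^-5 m⁴.
Shear stress varies linearly with radius: τ = T·r/J = 5260 × 0.0481 / 4.710×10^-5 = 5.371×10^6 Pa.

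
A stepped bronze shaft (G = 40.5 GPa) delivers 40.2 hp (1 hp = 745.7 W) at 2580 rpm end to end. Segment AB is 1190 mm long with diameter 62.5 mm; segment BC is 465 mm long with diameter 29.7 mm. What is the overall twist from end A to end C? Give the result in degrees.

ω = 2π·2580/60 = 270.2 rad/s, so T = P/ω = 40.2×745.7 / 270.2 = 111.0 N·m.
J_AB = π(0.0625)⁴/32 = 1.50×10^-6 m⁴; J_BC = π(0.0297)⁴/32 = 7.64×10^-8 m⁴.
θ = (T/G)·Σ L_i/J_i = (111.0/40.5×10⁹)·(1.19/1.50×10^-6 + 0.465/7.64×10^-8) = 0.01885 rad.

1.08°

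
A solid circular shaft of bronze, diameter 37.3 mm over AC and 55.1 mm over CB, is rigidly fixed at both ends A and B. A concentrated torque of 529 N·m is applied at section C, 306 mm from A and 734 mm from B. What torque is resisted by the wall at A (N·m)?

Compatibility: T_A·a/J_AC = T_B·b/J_CB with T_A + T_B = T₀.
J_AC = 1.90×10^-7 m⁴, J_CB = 9.05×10^-7 m⁴, so T_A = T₀·(J_AC/a)/((J_AC/a)+(J_CB/b)) = 177.2 N·m, T_B = 351.8 N·m.

177 N·m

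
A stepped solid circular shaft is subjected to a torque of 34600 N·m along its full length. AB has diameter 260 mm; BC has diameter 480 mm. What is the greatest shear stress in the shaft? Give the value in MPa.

Under the same torque, τ_max = 16T/(πd³) is largest where d is smallest — segment AB (d = 260 mm).
τ_max = 16·34600/(π·(0.260)³) = 1.003×10^7 Pa.

10.0 MPa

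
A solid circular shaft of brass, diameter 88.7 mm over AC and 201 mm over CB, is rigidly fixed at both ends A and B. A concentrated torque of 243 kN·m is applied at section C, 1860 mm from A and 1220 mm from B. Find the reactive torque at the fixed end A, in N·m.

Compatibility: T_A·a/J_AC = T_B·b/J_CB with T_A + T_B = T₀.
J_AC = 6.08×10^-6 m⁴, J_CB = 1.60×10^-4 m⁴, so T_A = T₀·(J_AC/a)/((J_AC/a)+(J_CB/b)) = 5898 N·m, T_B = 237100 N·m.

5900 N·m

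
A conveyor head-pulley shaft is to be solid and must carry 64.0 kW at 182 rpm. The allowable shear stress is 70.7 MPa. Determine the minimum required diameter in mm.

62.3 mm

ω = 2π·182/60 = 19.06 rad/s, so T = P/ω = 64.0×10³ / 19.06 = 3358 N·m.
For a solid shaft τ_max = 16T/(πd³), so d = (16T/(π τ_allow))^(1/3) = (16·3358/(π·7.07×10^7))^(1/3) = 0.06231 m.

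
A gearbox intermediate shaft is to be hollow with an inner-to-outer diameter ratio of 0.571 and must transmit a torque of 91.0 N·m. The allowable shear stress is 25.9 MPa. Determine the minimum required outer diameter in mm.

27.2 mm

For a hollow shaft with d_i/d_o = 0.571: τ_max = 16T/(π d_o³ (1−k⁴)), so d_o = [16T/(π τ_allow (1−k⁴))]^(1/3) = [16·91.00/(π·2.59×10^7·0.8937)]^(1/3) = 0.02715 m.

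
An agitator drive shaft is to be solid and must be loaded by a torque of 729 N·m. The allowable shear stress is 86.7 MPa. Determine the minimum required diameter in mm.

For a solid shaft τ_max = 16T/(πd³), so d = (16T/(π τ_allow))^(1/3) = (16·729.0/(π·8.67×10^7))^(1/3) = 0.03499 m.

35.0 mm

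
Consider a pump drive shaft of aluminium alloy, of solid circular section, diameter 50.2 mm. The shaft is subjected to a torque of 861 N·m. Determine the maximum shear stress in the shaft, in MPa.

J = πd⁴/32 = π(0.0502)⁴/32 = 6.235×10^-7 m⁴.
τ_max = T·r/J = 861.0 × 0.0251 / 6.235×10^-7 = 3.466×10^7 Pa.

34.7 MPa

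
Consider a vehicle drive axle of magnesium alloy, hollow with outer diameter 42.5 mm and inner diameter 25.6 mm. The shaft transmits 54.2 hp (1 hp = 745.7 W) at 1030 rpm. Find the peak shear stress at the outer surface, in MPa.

28.6 MPa

ω = 2π·1030/60 = 107.9 rad/s, so T = P/ω = 54.2×745.7 / 107.9 = 374.7 N·m.
J = π(d_o⁴ − d_i⁴)/32 = π(0.0425⁴ − 0.0256⁴)/32 = 2.781×10^-7 m⁴.
τ_max = T·r/J = 374.7 × 0.0213 / 2.781×10^-7 = 2.863×10^7 Pa.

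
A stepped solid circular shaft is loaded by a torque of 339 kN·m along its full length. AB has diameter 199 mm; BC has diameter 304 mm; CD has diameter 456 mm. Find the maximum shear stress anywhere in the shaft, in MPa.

Under the same torque, τ_max = 16T/(πd³) is largest where d is smallest — segment AB (d = 199 mm).
τ_max = 16·339000/(π·(0.199)³) = 2.191×10^8 Pa.

219 MPa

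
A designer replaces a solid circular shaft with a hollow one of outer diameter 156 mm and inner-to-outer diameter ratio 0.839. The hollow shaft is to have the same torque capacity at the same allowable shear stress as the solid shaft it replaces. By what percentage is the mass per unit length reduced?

53.3 %

Equal τ_max and T ⇒ the solid shaft needs d_s³ = d_o³(1−k⁴), so d_s = 156·(1−0.839⁴)^(1/3) = 124.2 mm.
Area ratio A_h/A_s = d_o²(1−k²)/d_s² = (1−k²)/(1−k⁴)^(2/3) = 0.4672.
Mass saving = 1 − 0.4672 = 53.3 %.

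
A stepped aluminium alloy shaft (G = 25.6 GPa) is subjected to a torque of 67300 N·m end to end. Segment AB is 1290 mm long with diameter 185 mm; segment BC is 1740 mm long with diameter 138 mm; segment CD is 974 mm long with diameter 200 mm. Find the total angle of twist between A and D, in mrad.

174 mrad

J_AB = π(0.185)⁴/32 = 1.15×10^-4 m⁴; J_BC = π(0.138)⁴/32 = 3.56×10^-5 m⁴; J_CD = π(0.200)⁴/32 = 1.57×10^-4 m⁴.
θ = (T/G)·Σ L_i/J_i = (67300/25.6×10⁹)·(1.29/1.15×10^-4 + 1.74/3.56×10^-5 + 0.974/1.57×10^-4) = 0.1743 rad.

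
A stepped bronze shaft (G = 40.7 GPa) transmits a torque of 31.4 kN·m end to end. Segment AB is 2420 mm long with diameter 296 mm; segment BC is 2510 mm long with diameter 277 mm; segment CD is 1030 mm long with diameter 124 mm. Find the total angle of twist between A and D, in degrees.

J_AB = π(0.296)⁴/32 = 7.54×10^-4 m⁴; J_BC = π(0.277)⁴/32 = 5.78×10^-4 m⁴; J_CD = π(0.124)⁴/32 = 2.32×10^-5 m⁴.
θ = (T/G)·Σ L_i/J_i = (31400/40.7×10⁹)·(2.42/7.54×10^-4 + 2.51/5.78×10^-4 + 1.03/2.32×10^-5) = 0.04006 rad.

2.30°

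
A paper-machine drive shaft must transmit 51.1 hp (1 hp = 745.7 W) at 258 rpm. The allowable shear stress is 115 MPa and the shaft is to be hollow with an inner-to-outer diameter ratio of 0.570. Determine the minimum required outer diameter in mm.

ω = 2π·258/60 = 27.02 rad/s, so T = P/ω = 51.1×745.7 / 27.02 = 1410 N·m.
For a hollow shaft with d_i/d_o = 0.570: τ_max = 16T/(π d_o³ (1−k⁴)), so d_o = [16T/(π τ_allow (1−k⁴))]^(1/3) = [16·1410/(π·1.15×10^8·0.8944)]^(1/3) = 0.04118 m.

41.2 mm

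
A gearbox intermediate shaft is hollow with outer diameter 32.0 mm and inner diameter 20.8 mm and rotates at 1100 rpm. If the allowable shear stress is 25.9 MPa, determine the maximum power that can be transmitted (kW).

J = π(d_o⁴ − d_i⁴)/32 = π(0.0320⁴ − 0.0208⁴)/32 = 8.457×10^-8 m⁴.
T_max = τ_allow·J/r = 2.59×10^7 × 8.457×10^-8 / 0.0160 = 136.9 N·m.
ω = 2π·1100/60 = 115.2 rad/s, so P_max = T_max·ω = 1.577×10^4 W.

15.8 kW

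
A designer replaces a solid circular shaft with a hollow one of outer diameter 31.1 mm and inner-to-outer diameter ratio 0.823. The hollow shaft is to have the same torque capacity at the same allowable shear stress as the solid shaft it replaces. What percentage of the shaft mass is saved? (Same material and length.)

51.4 %

Equal τ_max and T ⇒ the solid shaft needs d_s³ = d_o³(1−k⁴), so d_s = 31.1·(1−0.823⁴)^(1/3) = 25.34 mm.
Area ratio A_h/A_s = d_o²(1−k²)/d_s² = (1−k²)/(1−k⁴)^(2/3) = 0.4859.
Mass saving = 1 − 0.4859 = 51.4 %.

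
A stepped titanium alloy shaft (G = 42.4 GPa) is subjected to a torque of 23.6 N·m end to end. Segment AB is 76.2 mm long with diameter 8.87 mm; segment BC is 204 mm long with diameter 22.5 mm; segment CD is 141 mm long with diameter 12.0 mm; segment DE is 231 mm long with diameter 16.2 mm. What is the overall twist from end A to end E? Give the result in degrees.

7.56°

J_AB = π(0.00887)⁴/32 = 6.08×10^-10 m⁴; J_BC = π(0.0225)⁴/32 = 2.52×10^-8 m⁴; J_CD = π(0.0120)⁴/32 = 2.04×10^-9 m⁴; J_DE = π(0.0162)⁴/32 = 6.76×10^-9 m⁴.
θ = (T/G)·Σ L_i/J_i = (23.60/42.4×10⁹)·(0.0762/6.08×10^-10 + 0.204/2.52×10^-8 + 0.141/2.04×10^-9 + 0.231/6.76×10^-9) = 0.1319 rad.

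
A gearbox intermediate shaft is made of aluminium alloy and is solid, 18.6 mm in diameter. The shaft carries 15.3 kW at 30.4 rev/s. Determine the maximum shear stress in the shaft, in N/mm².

63.4 N/mm²

ω = 2π·30.4 = 191.0 rad/s, so T = P/ω = 15.3×10³ / 191.0 = 80.10 N·m.
J = πd⁴/32 = π(0.0186)⁴/32 = 1.175×10^-8 m⁴.
τ_max = T·r/J = 80.10 × 0.00930 / 1.175×10^-8 = 6.340×10^7 Pa.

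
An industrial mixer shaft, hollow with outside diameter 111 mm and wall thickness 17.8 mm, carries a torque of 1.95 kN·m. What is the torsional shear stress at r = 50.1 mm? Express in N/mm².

8.33 N/mm²

J = π(d_o⁴ − d_i⁴)/32 = π(0.111⁴ − 0.0754⁴)/32 = 1.173×10^-5 m⁴.
Shear stress varies linearly with radius: τ = T·r/J = 1950 × 0.0501 / 1.173×10^-5 = 8.328×10^6 Pa.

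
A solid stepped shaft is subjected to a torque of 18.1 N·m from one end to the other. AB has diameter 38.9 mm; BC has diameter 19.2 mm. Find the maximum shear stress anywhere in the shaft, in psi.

Under the same torque, τ_max = 16T/(πd³) is largest where d is smallest — segment BC (d = 19.2 mm).
τ_max = 16·18.10/(π·(0.0192)³) = 1.302×10^7 Pa.

1890 psi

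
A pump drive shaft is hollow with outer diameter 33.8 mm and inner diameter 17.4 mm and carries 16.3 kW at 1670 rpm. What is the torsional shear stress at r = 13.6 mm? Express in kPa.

10600 kPa

ω = 2π·1670/60 = 174.9 rad/s, so T = P/ω = 16.3×10³ / 174.9 = 93.21 N·m.
J = π(d_o⁴ − d_i⁴)/32 = π(0.0338⁴ − 0.0174⁴)/32 = 1.191×10^-7 m⁴.
Shear stress varies linearly with radius: τ = T·r/J = 93.21 × 0.0136 / 1.191×10^-7 = 1.064×10^7 Pa.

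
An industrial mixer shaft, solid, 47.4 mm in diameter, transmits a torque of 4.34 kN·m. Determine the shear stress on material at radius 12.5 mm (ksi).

15.9 ksi

J = πd⁴/32 = π(0.0474)⁴/32 = 4.956×10^-7 m⁴.
Shear stress varies linearly with radius: τ = T·r/J = 4340 × 0.0125 / 4.956×10^-7 = 1.095×10^8 Pa.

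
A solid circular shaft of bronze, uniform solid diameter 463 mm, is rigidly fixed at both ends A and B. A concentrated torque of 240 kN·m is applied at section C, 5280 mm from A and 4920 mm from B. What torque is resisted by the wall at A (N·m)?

116000 N·m

With uniform GJ and both ends fixed, compatibility θ_AC = θ_CB gives T_A·a = T_B·b, together with T_A + T_B = T₀.
T_A = T₀·b/(a+b) = 240000·4920/10200 = 115800 N·m; T_B = 124200 N·m.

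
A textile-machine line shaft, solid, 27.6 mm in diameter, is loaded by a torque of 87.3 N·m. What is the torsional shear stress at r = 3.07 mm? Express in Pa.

4.70e6 Pa

J = πd⁴/32 = π(0.0276)⁴/32 = 5.697×10^-8 m⁴.
Shear stress varies linearly with radius: τ = T·r/J = 87.30 × 0.00307 / 5.697×10^-8 = 4.705×10^6 Pa.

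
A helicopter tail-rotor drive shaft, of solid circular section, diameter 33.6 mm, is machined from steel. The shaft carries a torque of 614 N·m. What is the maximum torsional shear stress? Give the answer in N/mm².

82.4 N/mm²

J = πd⁴/32 = π(0.0336)⁴/32 = 1.251×10^-7 m⁴.
τ_max = T·r/J = 614.0 × 0.0168 / 1.251×10^-7 = 8.244×10^7 Pa.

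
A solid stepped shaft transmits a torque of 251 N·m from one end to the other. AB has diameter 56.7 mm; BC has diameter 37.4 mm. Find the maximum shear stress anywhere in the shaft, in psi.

3540 psi

Under the same torque, τ_max = 16T/(πd³) is largest where d is smallest — segment BC (d = 37.4 mm).
τ_max = 16·251.0/(π·(0.0374)³) = 2.444×10^7 Pa.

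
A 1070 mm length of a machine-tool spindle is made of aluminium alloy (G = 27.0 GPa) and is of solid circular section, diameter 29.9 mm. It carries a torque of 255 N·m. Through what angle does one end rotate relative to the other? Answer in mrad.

129 mrad

J = πd⁴/32 = π(0.0299)⁴/32 = 7.847×10^-8 m⁴.
θ = T·L/(G·J) = 255.0 × 1.07 / (27.0×10⁹ × 7.847×10^-8) = 0.1288 rad.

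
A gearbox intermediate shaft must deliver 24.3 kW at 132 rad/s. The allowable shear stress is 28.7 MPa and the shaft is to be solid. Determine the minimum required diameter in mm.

32.0 mm

ω = 132 rad/s, so T = P/ω = 24.3×10³ / 132.0 = 184.1 N·m.
For a solid shaft τ_max = 16T/(πd³), so d = (16T/(π τ_allow))^(1/3) = (16·184.1/(π·2.87×10^7))^(1/3) = 0.03197 m.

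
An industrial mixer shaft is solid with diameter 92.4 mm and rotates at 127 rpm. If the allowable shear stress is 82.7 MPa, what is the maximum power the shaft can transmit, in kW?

170 kW

J = πd⁴/32 = π(0.0924)⁴/32 = 7.156×10^-6 m⁴.
T_max = τ_allow·J/r = 8.27×10^7 × 7.156×10^-6 / 0.0462 = 12810 N·m.
ω = 2π·127/60 = 13.30 rad/s, so P_max = T_max·ω = 1.704×10^5 W.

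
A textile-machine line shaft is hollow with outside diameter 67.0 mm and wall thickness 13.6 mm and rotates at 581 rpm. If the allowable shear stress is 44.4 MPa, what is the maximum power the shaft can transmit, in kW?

140 kW

J = π(d_o⁴ − d_i⁴)/32 = π(0.0670⁴ − 0.0398⁴)/32 = 1.732×10^-6 m⁴.
T_max = τ_allow·J/r = 4.44×10^7 × 1.732×10^-6 / 0.0335 = 2296 N·m.
ω = 2π·581/60 = 60.84 rad/s, so P_max = T_max·ω = 1.397×10^5 W.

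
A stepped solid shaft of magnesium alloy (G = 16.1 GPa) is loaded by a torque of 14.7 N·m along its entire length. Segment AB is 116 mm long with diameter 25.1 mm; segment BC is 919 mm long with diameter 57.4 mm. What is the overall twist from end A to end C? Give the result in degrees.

J_AB = π(0.0251)⁴/32 = 3.90×10^-8 m⁴; J_BC = π(0.0574)⁴/32 = 1.07×10^-6 m⁴.
θ = (T/G)·Σ L_i/J_i = (14.70/16.1×10⁹)·(0.116/3.90×10^-8 + 0.919/1.07×10^-6) = 3.505×10^-3 rad.

0.201°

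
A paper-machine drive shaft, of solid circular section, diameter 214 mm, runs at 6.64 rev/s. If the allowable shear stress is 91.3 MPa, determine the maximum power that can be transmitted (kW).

J = πd⁴/32 = π(0.214)⁴/32 = 2.059×10^-4 m⁴.
T_max = τ_allow·J/r = 9.13×10^7 × 2.059×10^-4 / 0.107 = 175700 N·m.
ω = 2π·6.64 = 41.72 rad/s, so P_max = T_max·ω = 7.330×10^6 W.

7330 kW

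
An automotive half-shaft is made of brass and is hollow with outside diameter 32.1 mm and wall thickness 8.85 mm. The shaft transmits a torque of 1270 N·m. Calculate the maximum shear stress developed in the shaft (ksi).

29.6 ksi

J = π(d_o⁴ − d_i⁴)/32 = π(0.0321⁴ − 0.0144⁴)/32 = 1.000×10^-7 m⁴.
τ_max = T·r/J = 1270 × 0.0161 / 1.000×10^-7 = 2.038×10^8 Pa.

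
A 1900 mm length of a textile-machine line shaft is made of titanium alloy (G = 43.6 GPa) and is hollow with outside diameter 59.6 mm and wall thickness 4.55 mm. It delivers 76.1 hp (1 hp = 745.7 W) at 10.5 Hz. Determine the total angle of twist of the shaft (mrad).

62.4 mrad

ω = 2π·10.5 = 65.97 rad/s, so T = P/ω = 76.1×745.7 / 65.97 = 860.2 N·m.
J = π(d_o⁴ − d_i⁴)/32 = π(0.0596⁴ − 0.0505⁴)/32 = 6.002×10^-7 m⁴.
θ = T·L/(G·J) = 860.2 × 1.90 / (43.6×10⁹ × 6.002×10^-7) = 0.06245 rad.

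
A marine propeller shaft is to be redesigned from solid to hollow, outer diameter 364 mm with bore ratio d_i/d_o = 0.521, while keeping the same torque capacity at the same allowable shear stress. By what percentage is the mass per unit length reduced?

Equal τ_max and T ⇒ the solid shaft needs d_s³ = d_o³(1−k⁴), so d_s = 364·(1−0.521⁴)^(1/3) = 354.8 mm.
Area ratio A_h/A_s = d_o²(1−k²)/d_s² = (1−k²)/(1−k⁴)^(2/3) = 0.7667.
Mass saving = 1 − 0.7667 = 23.3 %.

23.3 %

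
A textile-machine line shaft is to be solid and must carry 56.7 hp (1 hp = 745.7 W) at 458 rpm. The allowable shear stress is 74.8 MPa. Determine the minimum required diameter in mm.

39.2 mm

ω = 2π·458/60 = 47.96 rad/s, so T = P/ω = 56.7×745.7 / 47.96 = 881.6 N·m.
For a solid shaft τ_max = 16T/(πd³), so d = (16T/(π τ_allow))^(1/3) = (16·881.6/(π·7.48×10^7))^(1/3) = 0.03915 m.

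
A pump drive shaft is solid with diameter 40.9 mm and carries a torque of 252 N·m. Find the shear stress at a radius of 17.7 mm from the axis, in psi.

J = πd⁴/32 = π(0.0409)⁴/32 = 2.747×10^-7 m⁴.
Shear stress varies linearly with radius: τ = T·r/J = 252.0 × 0.0177 / 2.747×10^-7 = 1.624×10^7 Pa.

2350 psi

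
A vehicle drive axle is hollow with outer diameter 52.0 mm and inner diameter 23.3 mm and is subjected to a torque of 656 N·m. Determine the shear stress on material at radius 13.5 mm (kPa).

12900 kPa

J = π(d_o⁴ − d_i⁴)/32 = π(0.0520⁴ − 0.0233⁴)/32 = 6.889×10^-7 m⁴.
Shear stress varies linearly with radius: τ = T·r/J = 656.0 × 0.0135 / 6.889×10^-7 = 1.286×10^7 Pa.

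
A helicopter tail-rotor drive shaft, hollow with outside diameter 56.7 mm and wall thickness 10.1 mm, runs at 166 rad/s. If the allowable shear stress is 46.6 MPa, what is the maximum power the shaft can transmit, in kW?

J = π(d_o⁴ − d_i⁴)/32 = π(0.0567⁴ − 0.0365⁴)/32 = 8.404×10^-7 m⁴.
T_max = τ_allow·J/r = 4.66×10^7 × 8.404×10^-7 / 0.0284 = 1381 N·m.
ω = 166 rad/s, so P_max = T_max·ω = 2.293×10^5 W.

229 kW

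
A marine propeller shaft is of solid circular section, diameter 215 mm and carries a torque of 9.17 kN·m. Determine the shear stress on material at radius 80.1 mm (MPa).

J = πd⁴/32 = π(0.215)⁴/32 = 2.098×10^-4 m⁴.
Shear stress varies linearly with radius: τ = T·r/J = 9170 × 0.0801 / 2.098×10^-4 = 3.501×10^6 Pa.

3.50 MPa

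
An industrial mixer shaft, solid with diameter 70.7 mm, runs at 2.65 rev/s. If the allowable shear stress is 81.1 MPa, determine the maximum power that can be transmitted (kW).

93.7 kW

J = πd⁴/32 = π(0.0707)⁴/32 = 2.453×10^-6 m⁴.
T_max = τ_allow·J/r = 8.11×10^7 × 2.453×10^-6 / 0.0353 = 5627 N·m.
ω = 2π·2.65 = 16.65 rad/s, so P_max = T_max·ω = 9.370×10^4 W.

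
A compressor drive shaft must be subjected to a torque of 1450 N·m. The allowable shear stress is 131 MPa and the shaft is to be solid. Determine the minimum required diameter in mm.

For a solid shaft τ_max = 16T/(πd³), so d = (16T/(π τ_allow))^(1/3) = (16·1450/(π·1.31×10^8))^(1/3) = 0.03834 m.

38.3 mm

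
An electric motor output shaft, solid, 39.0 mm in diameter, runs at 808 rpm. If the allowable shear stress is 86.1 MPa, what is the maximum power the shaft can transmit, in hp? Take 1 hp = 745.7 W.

J = πd⁴/32 = π(0.0390)⁴/32 = 2.271×10^-7 m⁴.
T_max = τ_allow·J/r = 8.61×10^7 × 2.271×10^-7 / 0.0195 = 1003 N·m.
ω = 2π·808/60 = 84.61 rad/s, so P_max = T_max·ω = 8.485×10^4 W.

114 hp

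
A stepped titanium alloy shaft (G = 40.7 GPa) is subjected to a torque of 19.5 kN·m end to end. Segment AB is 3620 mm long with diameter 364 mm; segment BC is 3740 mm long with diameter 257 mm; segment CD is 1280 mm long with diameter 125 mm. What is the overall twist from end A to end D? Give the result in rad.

J_AB = π(0.364)⁴/32 = 1.72×10^-3 m⁴; J_BC = π(0.257)⁴/32 = 4.28×10^-4 m⁴; J_CD = π(0.125)⁴/32 = 2.40×10^-5 m⁴.
θ = (T/G)·Σ L_i/J_i = (19500/40.7×10⁹)·(3.62/1.72×10^-3 + 3.74/4.28×10^-4 + 1.28/2.40×10^-5) = 0.03078 rad.

0.0308 rad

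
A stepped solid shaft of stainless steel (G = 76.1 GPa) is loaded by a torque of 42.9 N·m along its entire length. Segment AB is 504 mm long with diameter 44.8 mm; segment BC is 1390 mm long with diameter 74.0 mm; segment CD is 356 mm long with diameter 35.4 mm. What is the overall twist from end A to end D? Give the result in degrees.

0.131°

J_AB = π(0.0448)⁴/32 = 3.95×10^-7 m⁴; J_BC = π(0.0740)⁴/32 = 2.94×10^-6 m⁴; J_CD = π(0.0354)⁴/32 = 1.54×10^-7 m⁴.
θ = (T/G)·Σ L_i/J_i = (42.90/76.1×10⁹)·(0.504/3.95×10^-7 + 1.39/2.94×10^-6 + 0.356/1.54×10^-7) = 2.286×10^-3 rad.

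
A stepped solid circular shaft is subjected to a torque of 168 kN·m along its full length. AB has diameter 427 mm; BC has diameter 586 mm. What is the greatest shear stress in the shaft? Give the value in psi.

1590 psi

Under the same torque, τ_max = 16T/(πd³) is largest where d is smallest — segment AB (d = 427 mm).
τ_max = 16·168000/(π·(0.427)³) = 1.099×10^7 Pa.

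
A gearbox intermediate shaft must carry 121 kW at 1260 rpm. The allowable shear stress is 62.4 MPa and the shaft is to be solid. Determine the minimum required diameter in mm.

ω = 2π·1260/60 = 131.9 rad/s, so T = P/ω = 121×10³ / 131.9 = 917.0 N·m.
For a solid shaft τ_max = 16T/(πd³), so d = (16T/(π τ_allow))^(1/3) = (16·917.0/(π·6.24×10^7))^(1/3) = 0.04214 m.

42.1 mm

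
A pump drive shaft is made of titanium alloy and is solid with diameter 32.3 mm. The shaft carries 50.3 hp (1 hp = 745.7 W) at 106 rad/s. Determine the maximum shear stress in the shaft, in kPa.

53500 kPa

ω = 106 rad/s, so T = P/ω = 50.3×745.7 / 106.0 = 353.9 N·m.
J = πd⁴/32 = π(0.0323)⁴/32 = 1.069×10^-7 m⁴.
τ_max = T·r/J = 353.9 × 0.0161 / 1.069×10^-7 = 5.348×10^7 Pa.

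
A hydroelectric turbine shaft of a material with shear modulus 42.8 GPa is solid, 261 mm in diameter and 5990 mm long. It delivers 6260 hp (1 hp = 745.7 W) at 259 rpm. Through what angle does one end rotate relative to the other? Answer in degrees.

3.03°

ω = 2π·259/60 = 27.12 rad/s, so T = P/ω = 6260×745.7 / 27.12 = 172100 N·m.
J = πd⁴/32 = π(0.261)⁴/32 = 4.556×10^-4 m⁴.
θ = T·L/(G·J) = 172100 × 5.99 / (42.8×10⁹ × 4.556×10^-4) = 0.05287 rad.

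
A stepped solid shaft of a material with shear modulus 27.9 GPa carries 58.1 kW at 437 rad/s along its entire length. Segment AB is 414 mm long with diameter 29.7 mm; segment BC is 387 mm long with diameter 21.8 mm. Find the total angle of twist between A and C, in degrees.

6.25°

ω = 437 rad/s, so T = P/ω = 58.1×10³ / 437.0 = 133.0 N·m.
J_AB = π(0.0297)⁴/32 = 7.64×10^-8 m⁴; J_BC = π(0.0218)⁴/32 = 2.22×10^-8 m⁴.
θ = (T/G)·Σ L_i/J_i = (133.0/27.9×10⁹)·(0.414/7.64×10^-8 + 0.387/2.22×10^-8) = 0.1090 rad.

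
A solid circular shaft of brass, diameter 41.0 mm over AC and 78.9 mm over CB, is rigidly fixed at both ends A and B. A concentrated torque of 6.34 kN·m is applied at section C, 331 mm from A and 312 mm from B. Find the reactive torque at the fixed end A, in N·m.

408 N·m

Compatibility: T_A·a/J_AC = T_B·b/J_CB with T_A + T_B = T₀.
J_AC = 2.77×10^-7 m⁴, J_CB = 3.80×10^-6 m⁴, so T_A = T₀·(J_AC/a)/((J_AC/a)+(J_CB/b)) = 407.7 N·m, T_B = 5932 N·m.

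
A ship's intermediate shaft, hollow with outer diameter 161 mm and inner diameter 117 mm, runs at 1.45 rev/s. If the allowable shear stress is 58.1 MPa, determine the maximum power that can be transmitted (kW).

313 kW

J = π(d_o⁴ − d_i⁴)/32 = π(0.161⁴ − 0.117⁴)/32 = 4.757×10^-5 m⁴.
T_max = τ_allow·J/r = 5.81×10^7 × 4.757×10^-5 / 0.0805 = 34330 N·m.
ω = 2π·1.45 = 9.111 rad/s, so P_max = T_max·ω = 3.128×10^5 W.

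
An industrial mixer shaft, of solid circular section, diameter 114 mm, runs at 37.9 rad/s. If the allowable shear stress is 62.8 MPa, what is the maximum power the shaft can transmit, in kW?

692 kW

J = πd⁴/32 = π(0.114)⁴/32 = 1.658×10^-5 m⁴.
T_max = τ_allow·J/r = 6.28×10^7 × 1.658×10^-5 / 0.0570 = 18270 N·m.
ω = 37.9 rad/s, so P_max = T_max·ω = 6.924×10^5 W.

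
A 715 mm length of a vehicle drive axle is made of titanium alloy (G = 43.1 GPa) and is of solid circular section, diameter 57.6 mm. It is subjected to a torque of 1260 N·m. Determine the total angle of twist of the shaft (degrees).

J = πd⁴/32 = π(0.0576)⁴/32 = 1.081×10^-6 m⁴.
θ = T·L/(G·J) = 1260 × 0.715 / (43.1×10⁹ × 1.081×10^-6) = 0.01934 rad.

1.11°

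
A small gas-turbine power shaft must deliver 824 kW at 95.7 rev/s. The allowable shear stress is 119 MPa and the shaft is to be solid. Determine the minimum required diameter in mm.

38.9 mm

ω = 2π·95.7 = 601.3 rad/s, so T = P/ω = 824×10³ / 601.3 = 1370 N·m.
For a solid shaft τ_max = 16T/(πd³), so d = (16T/(π τ_allow))^(1/3) = (16·1370/(π·1.19×10^8))^(1/3) = 0.03885 m.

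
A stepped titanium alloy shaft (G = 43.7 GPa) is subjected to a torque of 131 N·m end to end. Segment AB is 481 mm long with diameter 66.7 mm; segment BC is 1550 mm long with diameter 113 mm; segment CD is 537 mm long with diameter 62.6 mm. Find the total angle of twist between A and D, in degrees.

0.120°

J_AB = π(0.0667)⁴/32 = 1.94×10^-6 m⁴; J_BC = π(0.113)⁴/32 = 1.60×10^-5 m⁴; J_CD = π(0.0626)⁴/32 = 1.51×10^-6 m⁴.
θ = (T/G)·Σ L_i/J_i = (131.0/43.7×10⁹)·(0.481/1.94×10^-6 + 1.55/1.60×10^-5 + 0.537/1.51×10^-6) = 2.100×10^-3 rad.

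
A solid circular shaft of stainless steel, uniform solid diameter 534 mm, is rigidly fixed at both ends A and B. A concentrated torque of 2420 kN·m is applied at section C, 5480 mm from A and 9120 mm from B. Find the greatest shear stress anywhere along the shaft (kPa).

50600 kPa

With uniform GJ and both ends fixed, compatibility θ_AC = θ_CB gives T_A·a = T_B·b, together with T_A + T_B = T₀.
T_A = T₀·b/(a+b) = 2.420e6·9120/14600 = 1.512e6 N·m; T_B = 908300 N·m.
τ in each portion: τ_AC = 5.06×10^7 Pa, τ_CB = 3.04×10^7 Pa; maximum is in AC.
τ_max = T_AC·r/J = 1.512e6·0.267/7.98×10^-3 = 5.056×10^7 Pa.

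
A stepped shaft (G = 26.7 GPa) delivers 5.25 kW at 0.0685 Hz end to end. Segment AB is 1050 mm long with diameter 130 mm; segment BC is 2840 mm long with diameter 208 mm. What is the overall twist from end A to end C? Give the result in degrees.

1.38°

ω = 2π·0.0685 = 0.4304 rad/s, so T = P/ω = 5.25×10³ / 0.4304 = 12200 N·m.
J_AB = π(0.130)⁴/32 = 2.80×10^-5 m⁴; J_BC = π(0.208)⁴/32 = 1.84×10^-4 m⁴.
θ = (T/G)·Σ L_i/J_i = (12200/26.7×10⁹)·(1.05/2.80×10^-5 + 2.84/1.84×10^-4) = 0.02417 rad.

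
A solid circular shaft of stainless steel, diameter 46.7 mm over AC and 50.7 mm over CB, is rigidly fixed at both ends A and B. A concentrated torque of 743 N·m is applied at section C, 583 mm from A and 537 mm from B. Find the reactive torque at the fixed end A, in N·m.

296 N·m

Compatibility: T_A·a/J_AC = T_B·b/J_CB with T_A + T_B = T₀.
J_AC = 4.67×10^-7 m⁴, J_CB = 6.49×10^-7 m⁴, so T_A = T₀·(J_AC/a)/((J_AC/a)+(J_CB/b)) = 296.2 N·m, T_B = 446.8 N·m.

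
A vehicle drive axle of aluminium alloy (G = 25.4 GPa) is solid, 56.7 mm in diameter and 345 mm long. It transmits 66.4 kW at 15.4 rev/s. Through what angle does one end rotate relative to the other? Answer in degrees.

ω = 2π·15.4 = 96.76 rad/s, so T = P/ω = 66.4×10³ / 96.76 = 686.2 N·m.
J = πd⁴/32 = π(0.0567)⁴/32 = 1.015×10^-6 m⁴.
θ = T·L/(G·J) = 686.2 × 0.345 / (25.4×10⁹ × 1.015×10^-6) = 9.186×10^-3 rad.

0.526°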